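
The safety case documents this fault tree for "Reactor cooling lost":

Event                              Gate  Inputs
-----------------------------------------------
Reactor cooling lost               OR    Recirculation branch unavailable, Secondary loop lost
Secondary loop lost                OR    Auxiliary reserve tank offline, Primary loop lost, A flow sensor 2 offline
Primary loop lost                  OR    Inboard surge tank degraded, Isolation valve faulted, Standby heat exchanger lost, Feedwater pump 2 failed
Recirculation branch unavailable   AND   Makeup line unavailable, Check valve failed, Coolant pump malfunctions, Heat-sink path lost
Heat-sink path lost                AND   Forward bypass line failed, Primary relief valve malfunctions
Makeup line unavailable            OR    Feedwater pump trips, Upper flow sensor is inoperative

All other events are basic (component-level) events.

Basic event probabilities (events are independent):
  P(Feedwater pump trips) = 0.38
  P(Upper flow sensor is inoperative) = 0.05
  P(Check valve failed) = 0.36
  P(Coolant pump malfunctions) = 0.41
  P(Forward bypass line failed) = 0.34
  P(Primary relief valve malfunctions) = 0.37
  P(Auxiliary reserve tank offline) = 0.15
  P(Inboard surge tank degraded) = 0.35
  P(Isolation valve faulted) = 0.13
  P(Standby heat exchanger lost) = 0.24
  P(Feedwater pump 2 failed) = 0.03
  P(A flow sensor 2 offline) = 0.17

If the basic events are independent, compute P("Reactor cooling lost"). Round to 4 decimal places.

P(Makeup line unavailable) [OR] = 1 − (1−0.38) × (1−0.05) = 0.411000
P(Heat-sink path lost) [AND] = 0.34 × 0.37 = 0.125800
P(Recirculation branch unavailable) [AND] = 0.411000 × 0.36 × 0.41 × 0.125800 = 0.007631
P(Primary loop lost) [OR] = 1 − (1−0.35) × (1−0.13) × (1−0.24) × (1−0.03) = 0.583113
P(Secondary loop lost) [OR] = 1 − (1−0.15) × (1−0.583113) × (1−0.17) = 0.705886
P(Reactor cooling lost) [OR] = 1 − (1−0.007631) × (1−0.705886) = 0.708130
Rounded to 4 decimal places: P(Reactor cooling lost) ≈ 0.7081.

0.7081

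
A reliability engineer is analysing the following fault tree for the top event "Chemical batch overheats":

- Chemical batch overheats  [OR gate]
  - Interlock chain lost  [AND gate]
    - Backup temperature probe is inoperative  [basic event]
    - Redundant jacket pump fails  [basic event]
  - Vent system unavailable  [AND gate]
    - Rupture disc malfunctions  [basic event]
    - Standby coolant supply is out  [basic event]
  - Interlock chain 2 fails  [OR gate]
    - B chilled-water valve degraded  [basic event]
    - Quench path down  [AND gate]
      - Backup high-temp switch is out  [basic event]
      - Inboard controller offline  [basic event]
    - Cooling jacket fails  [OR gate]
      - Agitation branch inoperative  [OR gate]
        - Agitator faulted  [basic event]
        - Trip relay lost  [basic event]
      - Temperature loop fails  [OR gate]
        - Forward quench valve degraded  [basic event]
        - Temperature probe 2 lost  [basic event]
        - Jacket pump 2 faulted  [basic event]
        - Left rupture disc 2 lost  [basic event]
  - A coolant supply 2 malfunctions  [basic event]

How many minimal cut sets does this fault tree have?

Interlock chain lost [AND]: one cut set from each child combined → 1 × 1 = 1 cut set(s).
Vent system unavailable [AND]: one cut set from each child combined → 1 × 1 = 1 cut set(s).
Quench path down [AND]: one cut set from each child combined → 1 × 1 = 1 cut set(s).
Agitation branch inoperative [OR]: union of children's cut sets → 2 cut set(s).
Temperature loop fails [OR]: union of children's cut sets → 4 cut set(s).
Cooling jacket fails [OR]: union of children's cut sets → 6 cut set(s).
Interlock chain 2 fails [OR]: union of children's cut sets → 8 cut set(s).
Chemical batch overheats [OR]: union of children's cut sets → 11 cut set(s).

11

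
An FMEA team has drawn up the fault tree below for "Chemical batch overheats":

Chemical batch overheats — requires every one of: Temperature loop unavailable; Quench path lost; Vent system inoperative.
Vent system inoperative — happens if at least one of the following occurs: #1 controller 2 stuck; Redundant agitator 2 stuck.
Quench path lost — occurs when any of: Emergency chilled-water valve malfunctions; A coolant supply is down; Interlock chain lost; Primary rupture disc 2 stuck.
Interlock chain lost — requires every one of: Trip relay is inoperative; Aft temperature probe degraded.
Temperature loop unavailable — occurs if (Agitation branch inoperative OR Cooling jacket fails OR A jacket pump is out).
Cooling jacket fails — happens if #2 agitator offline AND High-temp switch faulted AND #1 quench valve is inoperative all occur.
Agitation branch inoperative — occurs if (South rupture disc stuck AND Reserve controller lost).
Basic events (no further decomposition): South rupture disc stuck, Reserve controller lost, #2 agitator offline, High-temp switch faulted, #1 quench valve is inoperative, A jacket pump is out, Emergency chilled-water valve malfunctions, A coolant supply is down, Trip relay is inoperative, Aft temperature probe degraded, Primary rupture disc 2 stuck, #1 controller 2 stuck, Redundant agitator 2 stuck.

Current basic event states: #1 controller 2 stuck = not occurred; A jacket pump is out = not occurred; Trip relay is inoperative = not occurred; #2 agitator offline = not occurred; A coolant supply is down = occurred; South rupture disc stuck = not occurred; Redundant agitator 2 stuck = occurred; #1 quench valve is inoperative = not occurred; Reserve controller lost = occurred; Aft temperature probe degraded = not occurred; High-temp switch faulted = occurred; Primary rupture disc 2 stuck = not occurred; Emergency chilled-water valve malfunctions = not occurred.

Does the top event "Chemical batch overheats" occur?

Agitation branch inoperative [AND]: South rupture disc stuck=not, Reserve controller lost=occurs → not all inputs occur → does not occur.
Cooling jacket fails [AND]: #2 agitator offline=not, High-temp switch faulted=occurs, #1 quench valve is inoperative=not → not all inputs occur → does not occur.
Temperature loop unavailable [OR]: Agitation branch inoperative=not, Cooling jacket fails=not, A jacket pump is out=not → no input occurs → does not occur.
Interlock chain lost [AND]: Trip relay is inoperative=not, Aft temperature probe degraded=not → not all inputs occur → does not occur.
Quench path lost [OR]: Emergency chilled-water valve malfunctions=not, A coolant supply is down=occurs, Interlock chain lost=not, Primary rupture disc 2 stuck=not → at least one input occurs → occurs.
Vent system inoperative [OR]: #1 controller 2 stuck=not, Redundant agitator 2 stuck=occurs → at least one input occurs → occurs.
Chemical batch overheats [AND]: Temperature loop unavailable=not, Quench path lost=occurs, Vent system inoperative=occurs → not all inputs occur → does not occur.

No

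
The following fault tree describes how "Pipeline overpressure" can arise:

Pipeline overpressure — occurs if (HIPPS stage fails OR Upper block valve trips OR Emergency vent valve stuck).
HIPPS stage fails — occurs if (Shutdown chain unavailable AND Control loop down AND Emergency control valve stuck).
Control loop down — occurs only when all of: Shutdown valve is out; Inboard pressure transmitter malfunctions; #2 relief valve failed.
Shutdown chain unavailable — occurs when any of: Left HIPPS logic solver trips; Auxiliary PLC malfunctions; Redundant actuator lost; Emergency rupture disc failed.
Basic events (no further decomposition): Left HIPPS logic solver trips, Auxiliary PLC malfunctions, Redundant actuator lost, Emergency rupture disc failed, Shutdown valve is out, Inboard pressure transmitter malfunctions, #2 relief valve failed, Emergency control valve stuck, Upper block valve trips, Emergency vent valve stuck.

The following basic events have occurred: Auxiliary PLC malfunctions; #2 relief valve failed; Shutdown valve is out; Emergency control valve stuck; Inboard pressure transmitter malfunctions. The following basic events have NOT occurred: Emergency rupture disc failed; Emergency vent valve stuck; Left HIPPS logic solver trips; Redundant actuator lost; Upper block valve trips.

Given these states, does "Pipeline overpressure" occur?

Yes

Shutdown chain unavailable [OR]: Left HIPPS logic solver trips=not, Auxiliary PLC malfunctions=occurs, Redundant actuator lost=not, Emergency rupture disc failed=not → at least one input occurs → occurs.
Control loop down [AND]: Shutdown valve is out=occurs, Inboard pressure transmitter malfunctions=occurs, #2 relief valve failed=occurs → all inputs occur → occurs.
HIPPS stage fails [AND]: Shutdown chain unavailable=occurs, Control loop down=occurs, Emergency control valve stuck=occurs → all inputs occur → occurs.
Pipeline overpressure [OR]: HIPPS stage fails=occurs, Upper block valve trips=not, Emergency vent valve stuck=not → at least one input occurs → occurs.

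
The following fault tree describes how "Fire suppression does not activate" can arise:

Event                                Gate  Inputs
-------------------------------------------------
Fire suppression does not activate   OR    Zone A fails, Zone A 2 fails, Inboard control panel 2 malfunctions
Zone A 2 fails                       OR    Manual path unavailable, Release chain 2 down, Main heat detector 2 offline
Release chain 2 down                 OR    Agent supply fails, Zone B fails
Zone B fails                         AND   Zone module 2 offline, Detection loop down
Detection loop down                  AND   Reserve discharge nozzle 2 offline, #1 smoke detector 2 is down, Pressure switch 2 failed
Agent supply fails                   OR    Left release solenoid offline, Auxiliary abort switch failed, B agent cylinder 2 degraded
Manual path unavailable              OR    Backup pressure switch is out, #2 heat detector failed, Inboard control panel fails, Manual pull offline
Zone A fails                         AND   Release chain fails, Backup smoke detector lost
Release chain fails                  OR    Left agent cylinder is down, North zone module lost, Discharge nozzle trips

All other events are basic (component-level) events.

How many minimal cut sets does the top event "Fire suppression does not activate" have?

Release chain fails [OR]: union of children's cut sets → 3 cut set(s).
Zone A fails [AND]: one cut set from each child combined → 3 × 1 = 3 cut set(s).
Manual path unavailable [OR]: union of children's cut sets → 4 cut set(s).
Agent supply fails [OR]: union of children's cut sets → 3 cut set(s).
Detection loop down [AND]: one cut set from each child combined → 1 × 1 × 1 = 1 cut set(s).
Zone B fails [AND]: one cut set from each child combined → 1 × 1 = 1 cut set(s).
Release chain 2 down [OR]: union of children's cut sets → 4 cut set(s).
Zone A 2 fails [OR]: union of children's cut sets → 9 cut set(s).
Fire suppression does not activate [OR]: union of children's cut sets → 13 cut set(s).

13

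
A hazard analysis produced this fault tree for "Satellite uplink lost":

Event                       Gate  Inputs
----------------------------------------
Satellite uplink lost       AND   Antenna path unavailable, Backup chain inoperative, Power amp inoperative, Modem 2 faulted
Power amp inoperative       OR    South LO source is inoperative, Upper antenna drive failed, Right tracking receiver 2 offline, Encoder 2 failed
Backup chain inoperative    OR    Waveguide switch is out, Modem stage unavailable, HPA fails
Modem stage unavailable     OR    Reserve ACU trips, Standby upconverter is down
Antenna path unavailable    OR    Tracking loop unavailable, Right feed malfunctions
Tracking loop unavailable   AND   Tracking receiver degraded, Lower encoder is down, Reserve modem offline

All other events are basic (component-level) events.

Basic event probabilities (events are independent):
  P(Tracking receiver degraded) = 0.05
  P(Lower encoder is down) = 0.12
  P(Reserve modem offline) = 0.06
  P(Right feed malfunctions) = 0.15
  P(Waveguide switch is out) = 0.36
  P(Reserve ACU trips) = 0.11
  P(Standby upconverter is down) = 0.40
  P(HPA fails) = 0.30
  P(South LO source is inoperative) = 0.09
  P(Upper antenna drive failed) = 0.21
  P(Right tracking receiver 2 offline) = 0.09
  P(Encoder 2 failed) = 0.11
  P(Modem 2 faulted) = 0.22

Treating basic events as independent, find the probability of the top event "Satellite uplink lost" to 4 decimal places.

P(Tracking loop unavailable) [AND] = 0.05 × 0.12 × 0.06 = 0.000360
P(Antenna path unavailable) [OR] = 1 − (1−0.000360) × (1−0.15) = 0.150306
P(Modem stage unavailable) [OR] = 1 − (1−0.11) × (1−0.40) = 0.466000
P(Backup chain inoperative) [OR] = 1 − (1−0.36) × (1−0.466000) × (1−0.30) = 0.760768
P(Power amp inoperative) [OR] = 1 − (1−0.09) × (1−0.21) × (1−0.09) × (1−0.11) = 0.417763
P(Satellite uplink lost) [AND] = 0.150306 × 0.760768 × 0.417763 × 0.22 = 0.010509
Rounded to 4 decimal places: P(Satellite uplink lost) ≈ 0.0105.

0.0105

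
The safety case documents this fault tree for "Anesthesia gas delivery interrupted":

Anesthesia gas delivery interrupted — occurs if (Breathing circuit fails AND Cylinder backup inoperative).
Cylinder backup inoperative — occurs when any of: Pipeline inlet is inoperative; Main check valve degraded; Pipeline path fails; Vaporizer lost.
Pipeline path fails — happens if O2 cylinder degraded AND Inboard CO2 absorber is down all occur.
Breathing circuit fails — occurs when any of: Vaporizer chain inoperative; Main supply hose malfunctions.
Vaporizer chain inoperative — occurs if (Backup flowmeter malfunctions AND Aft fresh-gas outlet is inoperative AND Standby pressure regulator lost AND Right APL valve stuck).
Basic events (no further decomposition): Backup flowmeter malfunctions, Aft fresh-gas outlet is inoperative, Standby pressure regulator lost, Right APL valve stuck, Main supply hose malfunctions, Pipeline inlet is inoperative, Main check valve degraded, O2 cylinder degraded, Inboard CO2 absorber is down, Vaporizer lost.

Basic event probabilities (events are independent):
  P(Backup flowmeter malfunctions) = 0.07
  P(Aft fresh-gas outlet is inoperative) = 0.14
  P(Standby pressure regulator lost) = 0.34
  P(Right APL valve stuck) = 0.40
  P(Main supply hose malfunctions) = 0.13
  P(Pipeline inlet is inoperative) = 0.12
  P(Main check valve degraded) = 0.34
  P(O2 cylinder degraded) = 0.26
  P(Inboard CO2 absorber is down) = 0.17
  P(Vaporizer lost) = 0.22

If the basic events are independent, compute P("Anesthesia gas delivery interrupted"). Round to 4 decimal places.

0.0744

P(Vaporizer chain inoperative) [AND] = 0.07 × 0.14 × 0.34 × 0.40 = 0.001333
P(Breathing circuit fails) [OR] = 1 − (1−0.001333) × (1−0.13) = 0.131160
P(Pipeline path fails) [AND] = 0.26 × 0.17 = 0.044200
P(Cylinder backup inoperative) [OR] = 1 − (1−0.12) × (1−0.34) × (1−0.044200) × (1−0.22) = 0.567000
P(Anesthesia gas delivery interrupted) [AND] = 0.131160 × 0.567000 = 0.074368
Rounded to 4 decimal places: P(Anesthesia gas delivery interrupted) ≈ 0.0744.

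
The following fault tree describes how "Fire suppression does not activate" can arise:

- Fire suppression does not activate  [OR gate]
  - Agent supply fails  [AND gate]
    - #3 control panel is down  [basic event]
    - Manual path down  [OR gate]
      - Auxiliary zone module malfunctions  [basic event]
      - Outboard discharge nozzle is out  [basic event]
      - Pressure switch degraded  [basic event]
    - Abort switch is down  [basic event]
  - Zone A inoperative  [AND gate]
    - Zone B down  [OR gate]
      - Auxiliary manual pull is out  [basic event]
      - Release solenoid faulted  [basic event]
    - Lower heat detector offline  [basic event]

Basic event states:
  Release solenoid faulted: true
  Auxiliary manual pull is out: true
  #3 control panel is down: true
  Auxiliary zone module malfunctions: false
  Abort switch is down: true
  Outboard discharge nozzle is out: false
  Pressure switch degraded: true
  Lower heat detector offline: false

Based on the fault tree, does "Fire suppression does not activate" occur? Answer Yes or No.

Manual path down [OR]: Auxiliary zone module malfunctions=not, Outboard discharge nozzle is out=not, Pressure switch degraded=occurs → at least one input occurs → occurs.
Agent supply fails [AND]: #3 control panel is down=occurs, Manual path down=occurs, Abort switch is down=occurs → all inputs occur → occurs.
Zone B down [OR]: Auxiliary manual pull is out=occurs, Release solenoid faulted=occurs → at least one input occurs → occurs.
Zone A inoperative [AND]: Zone B down=occurs, Lower heat detector offline=not → not all inputs occur → does not occur.
Fire suppression does not activate [OR]: Agent supply fails=occurs, Zone A inoperative=not → at least one input occurs → occurs.

Yes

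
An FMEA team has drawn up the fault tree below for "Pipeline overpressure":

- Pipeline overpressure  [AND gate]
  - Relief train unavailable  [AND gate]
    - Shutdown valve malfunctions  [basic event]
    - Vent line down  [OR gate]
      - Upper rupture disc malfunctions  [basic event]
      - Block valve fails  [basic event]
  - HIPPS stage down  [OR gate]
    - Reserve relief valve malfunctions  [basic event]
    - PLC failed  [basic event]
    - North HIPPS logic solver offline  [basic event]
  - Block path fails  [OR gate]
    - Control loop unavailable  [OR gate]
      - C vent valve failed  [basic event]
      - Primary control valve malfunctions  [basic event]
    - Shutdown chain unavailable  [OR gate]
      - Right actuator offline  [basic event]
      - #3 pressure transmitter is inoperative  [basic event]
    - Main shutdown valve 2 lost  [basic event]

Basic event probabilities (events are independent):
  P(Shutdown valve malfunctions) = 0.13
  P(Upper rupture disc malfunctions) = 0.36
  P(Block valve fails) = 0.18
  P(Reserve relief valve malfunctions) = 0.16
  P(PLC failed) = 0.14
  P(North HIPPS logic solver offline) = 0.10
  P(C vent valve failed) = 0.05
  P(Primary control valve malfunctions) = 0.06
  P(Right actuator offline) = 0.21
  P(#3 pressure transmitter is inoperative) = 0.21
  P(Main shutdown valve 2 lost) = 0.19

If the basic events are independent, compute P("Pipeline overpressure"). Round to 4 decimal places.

P(Vent line down) [OR] = 1 − (1−0.36) × (1−0.18) = 0.475200
P(Relief train unavailable) [AND] = 0.13 × 0.475200 = 0.061776
P(HIPPS stage down) [OR] = 1 − (1−0.16) × (1−0.14) × (1−0.10) = 0.349840
P(Control loop unavailable) [OR] = 1 − (1−0.05) × (1−0.06) = 0.107000
P(Shutdown chain unavailable) [OR] = 1 − (1−0.21) × (1−0.21) = 0.375900
P(Block path fails) [OR] = 1 − (1−0.107000) × (1−0.375900) × (1−0.19) = 0.548570
P(Pipeline overpressure) [AND] = 0.061776 × 0.349840 × 0.548570 = 0.011856
Rounded to 4 decimal places: P(Pipeline overpressure) ≈ 0.0119.

0.0119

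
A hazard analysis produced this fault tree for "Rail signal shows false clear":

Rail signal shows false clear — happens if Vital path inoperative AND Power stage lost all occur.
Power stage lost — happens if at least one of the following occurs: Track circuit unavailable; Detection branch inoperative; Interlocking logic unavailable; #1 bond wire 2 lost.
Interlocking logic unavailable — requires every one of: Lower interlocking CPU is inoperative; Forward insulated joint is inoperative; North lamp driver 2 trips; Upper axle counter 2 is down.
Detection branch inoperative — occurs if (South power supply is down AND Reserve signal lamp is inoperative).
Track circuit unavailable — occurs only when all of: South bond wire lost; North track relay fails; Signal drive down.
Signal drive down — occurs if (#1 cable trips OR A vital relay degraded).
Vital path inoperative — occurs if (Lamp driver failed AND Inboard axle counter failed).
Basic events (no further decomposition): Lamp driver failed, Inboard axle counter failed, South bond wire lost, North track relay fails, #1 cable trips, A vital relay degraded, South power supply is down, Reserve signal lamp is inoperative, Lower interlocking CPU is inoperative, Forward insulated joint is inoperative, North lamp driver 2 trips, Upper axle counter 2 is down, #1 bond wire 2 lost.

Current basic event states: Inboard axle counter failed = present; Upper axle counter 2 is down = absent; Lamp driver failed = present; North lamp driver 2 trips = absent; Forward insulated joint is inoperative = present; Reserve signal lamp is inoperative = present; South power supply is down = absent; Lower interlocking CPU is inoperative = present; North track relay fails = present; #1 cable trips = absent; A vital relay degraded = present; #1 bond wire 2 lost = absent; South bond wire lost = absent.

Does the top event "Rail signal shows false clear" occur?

No

Vital path inoperative [AND]: Lamp driver failed=occurs, Inboard axle counter failed=occurs → all inputs occur → occurs.
Signal drive down [OR]: #1 cable trips=not, A vital relay degraded=occurs → at least one input occurs → occurs.
Track circuit unavailable [AND]: South bond wire lost=not, North track relay fails=occurs, Signal drive down=occurs → not all inputs occur → does not occur.
Detection branch inoperative [AND]: South power supply is down=not, Reserve signal lamp is inoperative=occurs → not all inputs occur → does not occur.
Interlocking logic unavailable [AND]: Lower interlocking CPU is inoperative=occurs, Forward insulated joint is inoperative=occurs, North lamp driver 2 trips=not, Upper axle counter 2 is down=not → not all inputs occur → does not occur.
Power stage lost [OR]: Track circuit unavailable=not, Detection branch inoperative=not, Interlocking logic unavailable=not, #1 bond wire 2 lost=not → no input occurs → does not occur.
Rail signal shows false clear [AND]: Vital path inoperative=occurs, Power stage lost=not → not all inputs occur → does not occur.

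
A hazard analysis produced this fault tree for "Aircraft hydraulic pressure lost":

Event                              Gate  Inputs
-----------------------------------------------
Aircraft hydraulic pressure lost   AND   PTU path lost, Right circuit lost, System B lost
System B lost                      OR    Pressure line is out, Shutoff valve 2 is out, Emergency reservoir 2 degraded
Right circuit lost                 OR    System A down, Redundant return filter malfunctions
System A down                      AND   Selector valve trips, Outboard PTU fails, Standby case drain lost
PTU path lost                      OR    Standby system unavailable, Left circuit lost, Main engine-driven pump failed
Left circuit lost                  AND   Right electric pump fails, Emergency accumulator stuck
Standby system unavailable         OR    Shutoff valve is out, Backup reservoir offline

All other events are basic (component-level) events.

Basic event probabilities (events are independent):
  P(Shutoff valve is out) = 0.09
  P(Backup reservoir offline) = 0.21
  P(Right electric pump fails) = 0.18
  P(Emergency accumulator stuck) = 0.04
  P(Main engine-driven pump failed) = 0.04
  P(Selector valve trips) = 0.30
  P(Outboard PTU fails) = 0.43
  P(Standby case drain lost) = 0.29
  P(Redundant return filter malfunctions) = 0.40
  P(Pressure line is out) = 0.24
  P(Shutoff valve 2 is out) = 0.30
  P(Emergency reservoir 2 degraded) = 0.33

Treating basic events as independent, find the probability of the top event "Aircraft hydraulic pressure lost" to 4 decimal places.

P(Standby system unavailable) [OR] = 1 − (1−0.09) × (1−0.21) = 0.281100
P(Left circuit lost) [AND] = 0.18 × 0.04 = 0.007200
P(PTU path lost) [OR] = 1 − (1−0.281100) × (1−0.007200) × (1−0.04) = 0.314825
P(System A down) [AND] = 0.30 × 0.43 × 0.29 = 0.037410
P(Right circuit lost) [OR] = 1 − (1−0.037410) × (1−0.40) = 0.422446
P(System B lost) [OR] = 1 − (1−0.24) × (1−0.30) × (1−0.33) = 0.643560
P(Aircraft hydraulic pressure lost) [AND] = 0.314825 × 0.422446 × 0.643560 = 0.085591
Rounded to 4 decimal places: P(Aircraft hydraulic pressure lost) ≈ 0.0856.

0.0856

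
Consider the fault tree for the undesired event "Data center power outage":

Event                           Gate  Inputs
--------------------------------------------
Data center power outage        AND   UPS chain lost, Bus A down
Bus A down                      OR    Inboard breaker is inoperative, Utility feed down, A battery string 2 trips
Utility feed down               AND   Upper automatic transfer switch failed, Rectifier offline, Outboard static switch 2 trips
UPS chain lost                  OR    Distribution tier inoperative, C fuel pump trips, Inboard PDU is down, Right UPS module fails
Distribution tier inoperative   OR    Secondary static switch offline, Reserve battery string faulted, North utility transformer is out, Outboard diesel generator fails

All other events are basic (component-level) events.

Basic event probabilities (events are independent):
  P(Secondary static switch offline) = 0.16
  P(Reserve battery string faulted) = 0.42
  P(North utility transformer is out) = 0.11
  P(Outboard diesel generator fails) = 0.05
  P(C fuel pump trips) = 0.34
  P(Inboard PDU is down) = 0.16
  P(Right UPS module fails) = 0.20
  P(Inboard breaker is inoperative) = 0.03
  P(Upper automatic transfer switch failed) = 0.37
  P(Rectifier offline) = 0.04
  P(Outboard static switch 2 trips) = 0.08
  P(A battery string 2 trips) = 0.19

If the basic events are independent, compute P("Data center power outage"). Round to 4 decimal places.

0.1759

P(Distribution tier inoperative) [OR] = 1 − (1−0.16) × (1−0.42) × (1−0.11) × (1−0.05) = 0.588072
P(UPS chain lost) [OR] = 1 − (1−0.588072) × (1−0.34) × (1−0.16) × (1−0.20) = 0.817302
P(Utility feed down) [AND] = 0.37 × 0.04 × 0.08 = 0.001184
P(Bus A down) [OR] = 1 − (1−0.03) × (1−0.001184) × (1−0.19) = 0.215230
P(Data center power outage) [AND] = 0.817302 × 0.215230 = 0.175908
Rounded to 4 decimal places: P(Data center power outage) ≈ 0.1759.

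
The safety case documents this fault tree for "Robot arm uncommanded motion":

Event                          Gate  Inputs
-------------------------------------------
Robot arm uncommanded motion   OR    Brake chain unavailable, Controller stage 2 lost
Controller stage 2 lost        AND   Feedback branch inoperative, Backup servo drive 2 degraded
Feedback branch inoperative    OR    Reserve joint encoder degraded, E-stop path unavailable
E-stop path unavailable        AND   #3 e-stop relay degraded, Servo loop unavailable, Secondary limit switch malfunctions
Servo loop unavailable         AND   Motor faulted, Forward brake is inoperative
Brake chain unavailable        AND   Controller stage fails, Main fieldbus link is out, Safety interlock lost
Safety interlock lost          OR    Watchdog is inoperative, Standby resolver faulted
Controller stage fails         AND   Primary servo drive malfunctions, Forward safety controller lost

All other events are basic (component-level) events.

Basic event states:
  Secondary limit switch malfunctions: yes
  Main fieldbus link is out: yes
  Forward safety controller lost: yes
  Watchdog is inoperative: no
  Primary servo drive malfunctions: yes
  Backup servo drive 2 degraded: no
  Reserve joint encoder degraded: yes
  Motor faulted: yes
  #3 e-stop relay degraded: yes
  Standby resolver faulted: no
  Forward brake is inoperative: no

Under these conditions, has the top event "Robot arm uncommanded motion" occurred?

Controller stage fails [AND]: Primary servo drive malfunctions=occurs, Forward safety controller lost=occurs → all inputs occur → occurs.
Safety interlock lost [OR]: Watchdog is inoperative=not, Standby resolver faulted=not → no input occurs → does not occur.
Brake chain unavailable [AND]: Controller stage fails=occurs, Main fieldbus link is out=occurs, Safety interlock lost=not → not all inputs occur → does not occur.
Servo loop unavailable [AND]: Motor faulted=occurs, Forward brake is inoperative=not → not all inputs occur → does not occur.
E-stop path unavailable [AND]: #3 e-stop relay degraded=occurs, Servo loop unavailable=not, Secondary limit switch malfunctions=occurs → not all inputs occur → does not occur.
Feedback branch inoperative [OR]: Reserve joint encoder degraded=occurs, E-stop path unavailable=not → at least one input occurs → occurs.
Controller stage 2 lost [AND]: Feedback branch inoperative=occurs, Backup servo drive 2 degraded=not → not all inputs occur → does not occur.
Robot arm uncommanded motion [OR]: Brake chain unavailable=not, Controller stage 2 lost=not → no input occurs → does not occur.

No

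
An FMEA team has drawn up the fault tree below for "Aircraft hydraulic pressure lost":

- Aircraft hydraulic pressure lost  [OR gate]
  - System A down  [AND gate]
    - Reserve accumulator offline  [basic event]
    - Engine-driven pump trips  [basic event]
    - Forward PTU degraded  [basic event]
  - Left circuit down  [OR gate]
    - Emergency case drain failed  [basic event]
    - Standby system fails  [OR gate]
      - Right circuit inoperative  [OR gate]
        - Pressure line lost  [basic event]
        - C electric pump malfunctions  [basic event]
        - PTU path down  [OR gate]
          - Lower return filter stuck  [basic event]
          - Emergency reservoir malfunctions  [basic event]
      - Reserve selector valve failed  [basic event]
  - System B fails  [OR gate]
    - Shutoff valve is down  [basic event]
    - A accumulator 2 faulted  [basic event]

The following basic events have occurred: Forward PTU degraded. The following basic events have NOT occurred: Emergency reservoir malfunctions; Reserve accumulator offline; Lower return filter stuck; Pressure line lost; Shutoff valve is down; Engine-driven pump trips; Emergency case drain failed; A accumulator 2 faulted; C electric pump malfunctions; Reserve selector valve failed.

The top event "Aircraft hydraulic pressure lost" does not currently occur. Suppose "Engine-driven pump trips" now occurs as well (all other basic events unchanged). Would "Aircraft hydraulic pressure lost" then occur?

Counterfactual: set "Engine-driven pump trips" to occurred.
System A down [AND]: Reserve accumulator offline=not, Engine-driven pump trips=occurs, Forward PTU degraded=occurs → not all inputs occur → does not occur.
PTU path down [OR]: Lower return filter stuck=not, Emergency reservoir malfunctions=not → no input occurs → does not occur.
Right circuit inoperative [OR]: Pressure line lost=not, C electric pump malfunctions=not, PTU path down=not → no input occurs → does not occur.
Standby system fails [OR]: Right circuit inoperative=not, Reserve selector valve failed=not → no input occurs → does not occur.
Left circuit down [OR]: Emergency case drain failed=not, Standby system fails=not → no input occurs → does not occur.
System B fails [OR]: Shutoff valve is down=not, A accumulator 2 faulted=not → no input occurs → does not occur.
Aircraft hydraulic pressure lost [OR]: System A down=not, Left circuit down=not, System B fails=not → no input occurs → does not occur.

No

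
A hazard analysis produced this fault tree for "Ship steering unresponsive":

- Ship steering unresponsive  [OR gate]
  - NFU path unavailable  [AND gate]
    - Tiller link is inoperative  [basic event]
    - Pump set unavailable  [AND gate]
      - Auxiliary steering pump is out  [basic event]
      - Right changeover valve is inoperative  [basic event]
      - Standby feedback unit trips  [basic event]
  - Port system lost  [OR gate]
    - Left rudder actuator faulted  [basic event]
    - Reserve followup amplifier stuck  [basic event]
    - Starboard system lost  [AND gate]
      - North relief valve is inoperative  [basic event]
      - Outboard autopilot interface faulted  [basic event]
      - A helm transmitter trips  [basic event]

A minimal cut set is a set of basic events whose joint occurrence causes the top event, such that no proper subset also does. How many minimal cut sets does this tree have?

Pump set unavailable [AND]: one cut set from each child combined → 1 × 1 × 1 = 1 cut set(s).
NFU path unavailable [AND]: one cut set from each child combined → 1 × 1 = 1 cut set(s).
Starboard system lost [AND]: one cut set from each child combined → 1 × 1 × 1 = 1 cut set(s).
Port system lost [OR]: union of children's cut sets → 3 cut set(s).
Ship steering unresponsive [OR]: union of children's cut sets → 4 cut set(s).
Minimal cut sets: {Auxiliary steering pump is out, Right changeover valve is inoperative, Standby feedback unit trips, Tiller link is inoperative}; {Left rudder actuator faulted}; {Reserve followup amplifier stuck}; {A helm transmitter trips, North relief valve is inoperative, Outboard autopilot interface faulted}.

4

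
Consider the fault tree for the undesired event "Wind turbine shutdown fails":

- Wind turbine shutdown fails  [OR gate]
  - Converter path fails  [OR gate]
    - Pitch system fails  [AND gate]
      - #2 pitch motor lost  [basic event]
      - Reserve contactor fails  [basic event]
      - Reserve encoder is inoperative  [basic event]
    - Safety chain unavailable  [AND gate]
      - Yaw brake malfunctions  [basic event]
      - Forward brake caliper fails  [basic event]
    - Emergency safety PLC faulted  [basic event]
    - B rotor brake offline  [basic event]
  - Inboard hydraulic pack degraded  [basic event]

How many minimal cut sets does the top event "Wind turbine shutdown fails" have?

5

Pitch system fails [AND]: one cut set from each child combined → 1 × 1 × 1 = 1 cut set(s).
Safety chain unavailable [AND]: one cut set from each child combined → 1 × 1 = 1 cut set(s).
Converter path fails [OR]: union of children's cut sets → 4 cut set(s).
Wind turbine shutdown fails [OR]: union of children's cut sets → 5 cut set(s).
Minimal cut sets: {#2 pitch motor lost, Reserve contactor fails, Reserve encoder is inoperative}; {Forward brake caliper fails, Yaw brake malfunctions}; {Emergency safety PLC faulted}; {B rotor brake offline}; {Inboard hydraulic pack degraded}.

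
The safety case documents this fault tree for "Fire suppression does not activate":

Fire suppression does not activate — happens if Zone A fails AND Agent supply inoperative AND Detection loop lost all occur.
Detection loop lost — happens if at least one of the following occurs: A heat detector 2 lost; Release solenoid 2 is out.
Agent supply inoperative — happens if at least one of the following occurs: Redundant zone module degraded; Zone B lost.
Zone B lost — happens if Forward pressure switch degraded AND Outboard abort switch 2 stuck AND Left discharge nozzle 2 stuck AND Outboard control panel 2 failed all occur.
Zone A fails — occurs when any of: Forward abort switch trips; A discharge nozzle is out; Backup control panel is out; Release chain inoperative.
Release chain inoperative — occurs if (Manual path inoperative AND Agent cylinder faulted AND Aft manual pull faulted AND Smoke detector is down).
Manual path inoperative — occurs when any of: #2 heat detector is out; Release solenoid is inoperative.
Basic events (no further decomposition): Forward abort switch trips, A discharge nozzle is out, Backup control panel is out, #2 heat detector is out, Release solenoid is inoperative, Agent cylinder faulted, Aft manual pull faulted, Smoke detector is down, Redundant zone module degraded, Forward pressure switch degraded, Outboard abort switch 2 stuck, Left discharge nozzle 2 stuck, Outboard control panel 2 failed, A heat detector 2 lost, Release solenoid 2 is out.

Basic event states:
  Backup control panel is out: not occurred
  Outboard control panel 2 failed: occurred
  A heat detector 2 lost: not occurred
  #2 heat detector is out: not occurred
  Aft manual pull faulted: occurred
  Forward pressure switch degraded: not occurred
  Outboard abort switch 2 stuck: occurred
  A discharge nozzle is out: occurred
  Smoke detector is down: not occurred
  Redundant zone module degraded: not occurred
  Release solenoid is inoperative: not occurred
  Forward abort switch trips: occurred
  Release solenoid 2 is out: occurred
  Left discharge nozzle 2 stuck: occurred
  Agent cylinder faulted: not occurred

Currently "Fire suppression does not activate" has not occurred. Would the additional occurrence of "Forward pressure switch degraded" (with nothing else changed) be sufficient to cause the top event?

Yes

Counterfactual: set "Forward pressure switch degraded" to occurred.
Manual path inoperative [OR]: #2 heat detector is out=not, Release solenoid is inoperative=not → no input occurs → does not occur.
Release chain inoperative [AND]: Manual path inoperative=not, Agent cylinder faulted=not, Aft manual pull faulted=occurs, Smoke detector is down=not → not all inputs occur → does not occur.
Zone A fails [OR]: Forward abort switch trips=occurs, A discharge nozzle is out=occurs, Backup control panel is out=not, Release chain inoperative=not → at least one input occurs → occurs.
Zone B lost [AND]: Forward pressure switch degraded=occurs, Outboard abort switch 2 stuck=occurs, Left discharge nozzle 2 stuck=occurs, Outboard control panel 2 failed=occurs → all inputs occur → occurs.
Agent supply inoperative [OR]: Redundant zone module degraded=not, Zone B lost=occurs → at least one input occurs → occurs.
Detection loop lost [OR]: A heat detector 2 lost=not, Release solenoid 2 is out=occurs → at least one input occurs → occurs.
Fire suppression does not activate [AND]: Zone A fails=occurs, Agent supply inoperative=occurs, Detection loop lost=occurs → all inputs occur → occurs.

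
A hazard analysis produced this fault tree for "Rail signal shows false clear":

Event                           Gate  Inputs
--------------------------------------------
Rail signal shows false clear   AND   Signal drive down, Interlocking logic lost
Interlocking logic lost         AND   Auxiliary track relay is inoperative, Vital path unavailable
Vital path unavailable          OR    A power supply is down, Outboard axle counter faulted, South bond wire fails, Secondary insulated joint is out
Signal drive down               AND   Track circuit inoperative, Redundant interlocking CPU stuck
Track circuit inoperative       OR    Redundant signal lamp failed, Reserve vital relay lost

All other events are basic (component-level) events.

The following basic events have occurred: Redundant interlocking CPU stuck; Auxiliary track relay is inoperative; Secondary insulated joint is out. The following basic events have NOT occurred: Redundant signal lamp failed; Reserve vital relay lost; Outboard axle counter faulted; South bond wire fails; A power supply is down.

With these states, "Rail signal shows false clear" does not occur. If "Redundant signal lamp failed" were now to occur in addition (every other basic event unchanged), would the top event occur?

Counterfactual: set "Redundant signal lamp failed" to occurred.
Track circuit inoperative [OR]: Redundant signal lamp failed=occurs, Reserve vital relay lost=not → at least one input occurs → occurs.
Signal drive down [AND]: Track circuit inoperative=occurs, Redundant interlocking CPU stuck=occurs → all inputs occur → occurs.
Vital path unavailable [OR]: A power supply is down=not, Outboard axle counter faulted=not, South bond wire fails=not, Secondary insulated joint is out=occurs → at least one input occurs → occurs.
Interlocking logic lost [AND]: Auxiliary track relay is inoperative=occurs, Vital path unavailable=occurs → all inputs occur → occurs.
Rail signal shows false clear [AND]: Signal drive down=occurs, Interlocking logic lost=occurs → all inputs occur → occurs.

Yes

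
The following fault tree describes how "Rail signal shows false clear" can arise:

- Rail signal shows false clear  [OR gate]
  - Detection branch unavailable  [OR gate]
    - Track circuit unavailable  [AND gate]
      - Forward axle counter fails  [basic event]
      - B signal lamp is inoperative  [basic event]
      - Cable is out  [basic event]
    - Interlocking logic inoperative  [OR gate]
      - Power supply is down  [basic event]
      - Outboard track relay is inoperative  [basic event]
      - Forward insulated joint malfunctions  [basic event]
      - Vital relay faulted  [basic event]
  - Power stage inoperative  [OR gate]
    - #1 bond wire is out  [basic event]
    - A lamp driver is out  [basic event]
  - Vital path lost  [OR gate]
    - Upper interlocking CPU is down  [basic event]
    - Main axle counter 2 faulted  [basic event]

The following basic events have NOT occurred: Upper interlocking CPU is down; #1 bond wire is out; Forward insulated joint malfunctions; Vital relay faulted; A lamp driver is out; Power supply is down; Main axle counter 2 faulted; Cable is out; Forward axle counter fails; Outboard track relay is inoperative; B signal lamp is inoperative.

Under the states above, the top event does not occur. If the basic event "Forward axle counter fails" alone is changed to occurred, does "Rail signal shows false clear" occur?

No

Counterfactual: set "Forward axle counter fails" to occurred.
Track circuit unavailable [AND]: Forward axle counter fails=occurs, B signal lamp is inoperative=not, Cable is out=not → not all inputs occur → does not occur.
Interlocking logic inoperative [OR]: Power supply is down=not, Outboard track relay is inoperative=not, Forward insulated joint malfunctions=not, Vital relay faulted=not → no input occurs → does not occur.
Detection branch unavailable [OR]: Track circuit unavailable=not, Interlocking logic inoperative=not → no input occurs → does not occur.
Power stage inoperative [OR]: #1 bond wire is out=not, A lamp driver is out=not → no input occurs → does not occur.
Vital path lost [OR]: Upper interlocking CPU is down=not, Main axle counter 2 faulted=not → no input occurs → does not occur.
Rail signal shows false clear [OR]: Detection branch unavailable=not, Power stage inoperative=not, Vital path lost=not → no input occurs → does not occur.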